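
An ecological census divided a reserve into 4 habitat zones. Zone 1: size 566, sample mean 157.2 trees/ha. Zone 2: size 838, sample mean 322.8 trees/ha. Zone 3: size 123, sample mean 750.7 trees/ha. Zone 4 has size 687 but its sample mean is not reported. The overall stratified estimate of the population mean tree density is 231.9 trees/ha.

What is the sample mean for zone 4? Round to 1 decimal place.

89.7

Σ Nₕx̄ₕ = N·μ, so 687·x̄_4 = 2214·231.9 − (566·157.2 + 838·322.8 + 123·750.7).
= 513426.6 − 451817.7 = 61608.9.
x̄_4 = 61608.9 / 687 = 89.678... → 89.7.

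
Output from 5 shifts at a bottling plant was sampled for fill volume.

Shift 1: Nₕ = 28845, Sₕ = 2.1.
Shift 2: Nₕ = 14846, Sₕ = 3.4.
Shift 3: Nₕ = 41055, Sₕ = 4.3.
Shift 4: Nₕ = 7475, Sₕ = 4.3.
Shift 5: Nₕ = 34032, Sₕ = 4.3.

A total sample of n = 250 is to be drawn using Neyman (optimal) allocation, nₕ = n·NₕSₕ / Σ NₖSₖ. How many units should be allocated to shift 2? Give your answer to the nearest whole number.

27

Σ NₕSₕ = 28845·2.1 + 14846·3.4 + 41055·4.3 + 7475·4.3 + 34032·4.3 = 466067.5.
Share for 2: 50476.4/466067.5 = 0.10830.
n_2 = 250 × 0.10830 = 27.076... → 27.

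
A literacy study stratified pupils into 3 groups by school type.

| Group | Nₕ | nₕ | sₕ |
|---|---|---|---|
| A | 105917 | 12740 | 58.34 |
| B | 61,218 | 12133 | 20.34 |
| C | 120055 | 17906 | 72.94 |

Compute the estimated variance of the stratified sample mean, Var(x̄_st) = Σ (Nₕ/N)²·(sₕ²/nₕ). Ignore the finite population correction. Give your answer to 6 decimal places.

N = 287190; Wₕ = Nₕ/N.
group A: (105917/287190)²·58.34²/12740 = 0.036337591
group B: (61218/287190)²·20.34²/12133 = 0.001549364
group C: (120055/287190)²·72.94²/17906 = 0.051922407
Sum = 0.089809362 → 0.089809.

0.089809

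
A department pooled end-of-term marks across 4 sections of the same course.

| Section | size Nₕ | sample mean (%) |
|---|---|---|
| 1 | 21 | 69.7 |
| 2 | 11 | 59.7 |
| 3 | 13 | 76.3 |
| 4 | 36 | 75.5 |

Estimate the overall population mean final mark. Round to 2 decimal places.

71.98

N = 21 + 11 + 13 + 36 = 81.
The stratified mean weights each stratum mean by its population share Nₕ/N.
Σ Nₕx̄ₕ = 21·69.7 + 11·59.7 + 13·76.3 + 36·75.5 = 1463.7 + 656.7 + 991.9 + 2718 = 5830.3.
Divide by N: 5830.3 / 81 = 71.9790... → 71.98.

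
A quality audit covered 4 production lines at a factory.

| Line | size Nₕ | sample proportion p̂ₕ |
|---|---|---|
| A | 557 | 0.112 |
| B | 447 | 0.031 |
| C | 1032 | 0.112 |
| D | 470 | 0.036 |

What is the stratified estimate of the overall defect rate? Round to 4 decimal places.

0.0833

N = 557 + 447 + 1032 + 470 = 2506.
Overall proportion = Σ (Nₕ/N)·p̂ₕ.
Σ Nₕp̂ₕ = 62.384 + 13.857 + 115.584 + 16.92 = 208.745.
208.745 / 2506 = 0.083298... → 0.0833.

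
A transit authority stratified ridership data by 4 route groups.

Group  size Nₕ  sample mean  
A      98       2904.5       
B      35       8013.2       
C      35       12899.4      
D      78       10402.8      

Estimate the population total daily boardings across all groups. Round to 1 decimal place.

Estimate total by summing Nₕ·x̄ₕ over strata.
98·2904.5 + 35·8013.2 + 35·12899.4 + 78·10402.8 = 284641 + 280462 + 451479 + 811418.4 = 1828000.4.

1828000.4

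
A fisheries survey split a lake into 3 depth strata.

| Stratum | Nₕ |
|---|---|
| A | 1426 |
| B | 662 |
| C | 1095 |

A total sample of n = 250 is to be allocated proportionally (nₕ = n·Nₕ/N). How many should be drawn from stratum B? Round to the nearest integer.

N = 1426 + 662 + 1095 = 3183.
n_B = 250·662/3183 = 51.995... → 52.

52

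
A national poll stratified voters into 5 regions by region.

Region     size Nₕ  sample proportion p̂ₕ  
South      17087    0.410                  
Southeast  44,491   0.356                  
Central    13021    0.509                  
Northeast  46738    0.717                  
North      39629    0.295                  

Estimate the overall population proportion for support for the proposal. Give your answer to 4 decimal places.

N = 17087 + 44491 + 13021 + 46738 + 39629 = 160966.
Overall proportion = Σ (Nₕ/N)·p̂ₕ.
Σ Nₕp̂ₕ = 7005.67 + 15838.796 + 6627.689 + 33511.146 + 11690.555 = 74673.856.
74673.856 / 160966 = 0.463911... → 0.4639.

0.4639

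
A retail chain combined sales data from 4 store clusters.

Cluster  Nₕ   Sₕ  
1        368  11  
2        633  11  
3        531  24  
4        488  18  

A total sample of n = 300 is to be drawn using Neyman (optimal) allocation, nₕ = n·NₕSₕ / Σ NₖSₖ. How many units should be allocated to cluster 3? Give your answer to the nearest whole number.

117

1: NₕSₕ = 368·11 = 4048
2: NₕSₕ = 633·11 = 6963
3: NₕSₕ = 531·24 = 12744
4: NₕSₕ = 488·18 = 8784
Σ NₕSₕ = 32539.
n_3 = 300·12744/32539 = 117.496... → 117.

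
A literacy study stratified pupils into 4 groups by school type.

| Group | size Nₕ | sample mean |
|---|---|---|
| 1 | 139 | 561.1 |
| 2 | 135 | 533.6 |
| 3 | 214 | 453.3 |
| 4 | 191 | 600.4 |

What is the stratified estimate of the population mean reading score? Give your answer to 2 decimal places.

x̄_st = (Σ Nₕx̄ₕ) / (Σ Nₕ) = (139·561.1 + 135·533.6 + 214·453.3 + 191·600.4) / 679
= 361711.5 / 679 = 532.7121... → 532.71.

532.71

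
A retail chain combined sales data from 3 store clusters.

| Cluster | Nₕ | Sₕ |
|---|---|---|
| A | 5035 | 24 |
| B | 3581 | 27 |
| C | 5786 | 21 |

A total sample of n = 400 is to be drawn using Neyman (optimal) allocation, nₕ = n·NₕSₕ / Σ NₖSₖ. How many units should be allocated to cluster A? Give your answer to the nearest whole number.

143

A: NₕSₕ = 5035·24 = 120840
B: NₕSₕ = 3581·27 = 96687
C: NₕSₕ = 5786·21 = 121506
Σ NₕSₕ = 339033.
n_A = 400·120840/339033 = 142.570... → 143.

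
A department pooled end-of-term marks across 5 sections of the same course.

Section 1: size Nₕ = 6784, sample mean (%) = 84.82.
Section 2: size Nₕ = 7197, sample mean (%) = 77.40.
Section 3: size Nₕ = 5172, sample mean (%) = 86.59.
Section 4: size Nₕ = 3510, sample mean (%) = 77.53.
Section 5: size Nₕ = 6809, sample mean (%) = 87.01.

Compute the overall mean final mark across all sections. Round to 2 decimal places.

82.96

N = 6784 + 7197 + 5172 + 3510 + 6809 = 29472.
Weight each subgroup mean by Nₕ/N and sum.
Σ Nₕx̄ₕ = 6784·84.82 + 7197·77.40 + 5172·86.59 + 3510·77.53 + 6809·87.01 = 575418.88 + 557047.8 + 447843.48 + 272130.3 + 592451.09 = 2444891.55.
Divide by N: 2444891.55 / 29472 = 82.9564... → 82.96.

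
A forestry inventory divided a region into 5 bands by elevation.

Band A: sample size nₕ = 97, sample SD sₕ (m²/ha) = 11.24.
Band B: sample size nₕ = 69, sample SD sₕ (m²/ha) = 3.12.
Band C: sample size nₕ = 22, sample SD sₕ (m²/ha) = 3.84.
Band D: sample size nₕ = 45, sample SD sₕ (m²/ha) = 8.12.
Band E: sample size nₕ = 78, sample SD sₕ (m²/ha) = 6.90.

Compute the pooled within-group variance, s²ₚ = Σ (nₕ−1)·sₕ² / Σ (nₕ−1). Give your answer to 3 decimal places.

64.272

A: (97−1)·11.24² = 96·126.3376 = 12128.4096
B: (69−1)·3.12² = 68·9.7344 = 661.9392
C: (22−1)·3.84² = 21·14.7456 = 309.6576
D: (45−1)·8.12² = 44·65.9344 = 2901.1136
E: (78−1)·6.90² = 77·47.61 = 3665.97
Numerator = 19667.09; denominator = Σ(nₕ−1) = 306.
s²ₚ = 19667.09/306 = 64.27154... → 64.272.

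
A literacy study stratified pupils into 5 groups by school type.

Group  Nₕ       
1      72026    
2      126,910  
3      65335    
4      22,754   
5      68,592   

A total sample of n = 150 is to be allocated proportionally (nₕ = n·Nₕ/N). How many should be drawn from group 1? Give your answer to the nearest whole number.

N = 72026 + 126910 + 65335 + 22754 + 68592 = 355617.
n_1 = 150·72026/355617 = 30.381... → 30.

30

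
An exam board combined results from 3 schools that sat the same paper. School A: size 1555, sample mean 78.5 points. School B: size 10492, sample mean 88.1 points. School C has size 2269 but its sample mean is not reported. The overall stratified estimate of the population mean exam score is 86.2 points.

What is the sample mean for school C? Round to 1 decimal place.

Σ Nₕx̄ₕ = N·μ, so 2269·x̄_C = 14316·86.2 − (1555·78.5 + 10492·88.1).
= 1234039.2 − 1046412.7 = 187626.5.
x̄_C = 187626.5 / 2269 = 82.691... → 82.7.

82.7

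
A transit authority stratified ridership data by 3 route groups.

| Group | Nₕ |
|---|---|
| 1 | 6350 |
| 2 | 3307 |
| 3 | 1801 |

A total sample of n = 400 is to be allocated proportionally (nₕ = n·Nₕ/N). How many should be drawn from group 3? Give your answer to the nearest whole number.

63

N = 6350 + 3307 + 1801 = 11458.
n_3 = 400·1801/11458 = 62.873... → 63.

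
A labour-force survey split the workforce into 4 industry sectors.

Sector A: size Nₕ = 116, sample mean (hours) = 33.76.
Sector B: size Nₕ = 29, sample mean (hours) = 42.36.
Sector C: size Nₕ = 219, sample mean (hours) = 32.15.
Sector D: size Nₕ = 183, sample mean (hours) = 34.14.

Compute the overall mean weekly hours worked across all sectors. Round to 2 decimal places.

x̄_st = (Σ Nₕx̄ₕ) / (Σ Nₕ) = (116·33.76 + 29·42.36 + 219·32.15 + 183·34.14) / 547
= 18433.07 / 547 = 33.6985... → 33.70.

33.70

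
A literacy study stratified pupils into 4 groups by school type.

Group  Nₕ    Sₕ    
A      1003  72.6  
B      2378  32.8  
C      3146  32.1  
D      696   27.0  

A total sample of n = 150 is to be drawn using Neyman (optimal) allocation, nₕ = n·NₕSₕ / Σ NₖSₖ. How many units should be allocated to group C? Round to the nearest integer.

56

Σ NₕSₕ = 1003·72.6 + 2378·32.8 + 3146·32.1 + 696·27.0 = 270594.8.
Share for C: 100986.6/270594.8 = 0.37320.
n_C = 150 × 0.37320 = 55.980... → 56.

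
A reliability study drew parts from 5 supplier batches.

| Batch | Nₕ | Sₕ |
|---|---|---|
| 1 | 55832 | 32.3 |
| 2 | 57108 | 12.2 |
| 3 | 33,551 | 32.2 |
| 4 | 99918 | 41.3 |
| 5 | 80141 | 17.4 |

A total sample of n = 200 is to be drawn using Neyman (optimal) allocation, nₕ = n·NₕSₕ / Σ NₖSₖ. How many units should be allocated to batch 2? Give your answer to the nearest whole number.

15

Σ NₕSₕ = 55832·32.3 + 57108·12.2 + 33551·32.2 + 99918·41.3 + 80141·17.4 = 9101500.2.
Share for 2: 696717.6/9101500.2 = 0.07655.
n_2 = 200 × 0.07655 = 15.310... → 15.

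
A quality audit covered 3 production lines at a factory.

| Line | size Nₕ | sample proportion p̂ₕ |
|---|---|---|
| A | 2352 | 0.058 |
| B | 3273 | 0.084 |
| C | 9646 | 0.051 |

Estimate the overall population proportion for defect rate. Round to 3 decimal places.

0.059

N = 2352 + 3273 + 9646 = 15271.
Overall proportion = Σ (Nₕ/N)·p̂ₕ.
Σ Nₕp̂ₕ = 136.416 + 274.932 + 491.946 = 903.294.
903.294 / 15271 = 0.05915... → 0.059.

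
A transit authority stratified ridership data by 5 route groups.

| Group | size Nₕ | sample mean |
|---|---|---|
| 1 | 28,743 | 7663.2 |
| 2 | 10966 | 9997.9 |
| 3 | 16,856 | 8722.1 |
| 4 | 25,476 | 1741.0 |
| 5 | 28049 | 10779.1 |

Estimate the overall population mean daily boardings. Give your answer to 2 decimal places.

N = 110090; weights Wₕ = Nₕ/N = (0.2611, 0.0996, 0.1531, 0.2314, 0.2548).
x̄_st = Σ Wₕ·x̄ₕ = 0.2611·7663.2 + 0.0996·9997.9 + 0.1531·8722.1 + 0.2314·1741.0 + 0.2548·10779.1 ≈ 7481.3038...
→ 7481.30.

7481.30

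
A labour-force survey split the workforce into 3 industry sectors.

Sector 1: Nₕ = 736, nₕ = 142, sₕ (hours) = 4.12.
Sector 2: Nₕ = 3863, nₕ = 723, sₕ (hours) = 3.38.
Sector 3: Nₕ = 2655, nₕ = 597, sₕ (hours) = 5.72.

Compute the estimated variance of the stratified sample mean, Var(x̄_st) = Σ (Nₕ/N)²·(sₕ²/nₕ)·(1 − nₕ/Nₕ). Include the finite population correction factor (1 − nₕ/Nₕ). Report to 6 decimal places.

N = 7254; Wₕ = Nₕ/N.
sector 1: (736/7254)²·4.12²/142·(1 − 142/736) = 0.000993151
sector 2: (3863/7254)²·3.38²/723·(1 − 723/3863) = 0.003642456
sector 3: (2655/7254)²·5.72²/597·(1 − 597/2655) = 0.005690789
Sum = 0.010326397 → 0.010326.

0.010326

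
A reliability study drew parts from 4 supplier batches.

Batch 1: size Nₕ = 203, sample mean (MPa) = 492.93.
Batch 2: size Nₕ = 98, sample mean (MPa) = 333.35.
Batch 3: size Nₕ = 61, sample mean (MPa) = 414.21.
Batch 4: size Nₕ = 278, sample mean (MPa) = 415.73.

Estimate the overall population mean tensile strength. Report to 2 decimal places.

N = 203 + 98 + 61 + 278 = 640.
The stratified mean weights each stratum mean by its population share Nₕ/N.
Σ Nₕx̄ₕ = 203·492.93 + 98·333.35 + 61·414.21 + 278·415.73 = 100064.79 + 32668.3 + 25266.81 + 115572.94 = 273572.84.
Divide by N: 273572.84 / 640 = 427.4576... → 427.46.

427.46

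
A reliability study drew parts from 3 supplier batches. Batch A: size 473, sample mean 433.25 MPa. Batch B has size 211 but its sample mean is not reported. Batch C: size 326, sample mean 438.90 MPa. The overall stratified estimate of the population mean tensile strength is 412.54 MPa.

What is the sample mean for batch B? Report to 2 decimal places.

N = 473 + 211 + 326 = 1010.
Overall total = μ·N = 412.54·1010 = 416665.4.
Subtract the known strata: 473·433.25 + 326·438.90 = 348008.65.
Remaining total for batch B: 416665.4 − 348008.65 = 68656.75.
Divide by its size: 68656.75 / 211 = 325.3874... → 325.39.

325.39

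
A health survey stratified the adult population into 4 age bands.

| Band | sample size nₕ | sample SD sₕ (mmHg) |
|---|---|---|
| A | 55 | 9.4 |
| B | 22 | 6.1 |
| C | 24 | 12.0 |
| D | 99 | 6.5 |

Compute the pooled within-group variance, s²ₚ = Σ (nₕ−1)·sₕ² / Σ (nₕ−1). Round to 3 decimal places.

66.354

A: (55−1)·9.4² = 54·88.36 = 4771.44
B: (22−1)·6.1² = 21·37.21 = 781.41
C: (24−1)·12.0² = 23·144 = 3312
D: (99−1)·6.5² = 98·42.25 = 4140.5
Numerator = 13005.35; denominator = Σ(nₕ−1) = 196.
s²ₚ = 13005.35/196 = 66.35383... → 66.354.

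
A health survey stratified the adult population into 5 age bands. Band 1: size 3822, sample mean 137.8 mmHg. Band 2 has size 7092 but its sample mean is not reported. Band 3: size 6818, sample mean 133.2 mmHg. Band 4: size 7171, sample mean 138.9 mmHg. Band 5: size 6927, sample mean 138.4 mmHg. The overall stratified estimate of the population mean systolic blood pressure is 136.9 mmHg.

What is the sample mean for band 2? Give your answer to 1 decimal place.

N = 3822 + 7092 + 6818 + 7171 + 6927 = 31830.
Overall total = μ·N = 136.9·31830 = 4357527.
Subtract the known strata: 3822·137.8 + 6818·133.2 + 7171·138.9 + 6927·138.4 = 3389577.9.
Remaining total for band 2: 4357527 − 3389577.9 = 967949.1.
Divide by its size: 967949.1 / 7092 = 136.485... → 136.5.

136.5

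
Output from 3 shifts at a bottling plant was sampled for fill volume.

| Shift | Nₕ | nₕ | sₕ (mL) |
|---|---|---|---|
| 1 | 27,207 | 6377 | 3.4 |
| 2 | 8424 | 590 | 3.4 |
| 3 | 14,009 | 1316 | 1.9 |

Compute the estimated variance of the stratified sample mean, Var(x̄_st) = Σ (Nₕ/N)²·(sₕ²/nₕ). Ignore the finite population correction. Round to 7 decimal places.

0.0013273

N = 49640. Term for each stratum: Wₕ²sₕ²/nₕ.
Var(x̄_st) = 0.0005445518 + 0.0005642596 + 0.0002184751 = 0.0013272866 → 0.0013273.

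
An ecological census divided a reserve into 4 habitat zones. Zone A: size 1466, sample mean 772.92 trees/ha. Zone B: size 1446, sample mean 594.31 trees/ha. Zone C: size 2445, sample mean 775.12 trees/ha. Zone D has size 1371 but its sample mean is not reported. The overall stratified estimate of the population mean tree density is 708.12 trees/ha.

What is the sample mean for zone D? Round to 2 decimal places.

639.38

N = 1466 + 1446 + 2445 + 1371 = 6728.
Overall total = μ·N = 708.12·6728 = 4764231.36.
Subtract the known strata: 1466·772.92 + 1446·594.31 + 2445·775.12 = 3887641.38.
Remaining total for zone D: 4764231.36 − 3887641.38 = 876589.98.
Divide by its size: 876589.98 / 1371 = 639.38 → 639.38.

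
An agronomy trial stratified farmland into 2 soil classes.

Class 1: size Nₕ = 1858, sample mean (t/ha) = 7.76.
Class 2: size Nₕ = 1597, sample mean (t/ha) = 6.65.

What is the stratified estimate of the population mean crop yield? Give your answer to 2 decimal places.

7.25

x̄_st = (Σ Nₕx̄ₕ) / (Σ Nₕ) = (1858·7.76 + 1597·6.65) / 3455
= 25038.13 / 3455 = 7.2469... → 7.25.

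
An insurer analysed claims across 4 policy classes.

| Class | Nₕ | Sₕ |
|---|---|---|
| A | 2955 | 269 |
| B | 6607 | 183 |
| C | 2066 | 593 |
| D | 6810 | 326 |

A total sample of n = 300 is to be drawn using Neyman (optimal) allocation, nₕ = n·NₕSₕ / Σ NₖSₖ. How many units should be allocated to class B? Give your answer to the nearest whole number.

Σ NₕSₕ = 2955·269 + 6607·183 + 2066·593 + 6810·326 = 5449174.
Share for B: 1209081/5449174 = 0.22188.
n_B = 300 × 0.22188 = 66.565... → 67.

67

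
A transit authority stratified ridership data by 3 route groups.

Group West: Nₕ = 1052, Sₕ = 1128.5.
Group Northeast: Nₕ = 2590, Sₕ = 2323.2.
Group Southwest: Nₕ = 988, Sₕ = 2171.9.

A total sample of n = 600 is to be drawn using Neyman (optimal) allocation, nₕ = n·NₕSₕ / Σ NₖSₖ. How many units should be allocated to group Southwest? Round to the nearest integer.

138

Σ NₕSₕ = 1052·1128.5 + 2590·2323.2 + 988·2171.9 = 9350107.2.
Share for Southwest: 2145837.2/9350107.2 = 0.22950.
n_Southwest = 600 × 0.22950 = 137.699... → 138.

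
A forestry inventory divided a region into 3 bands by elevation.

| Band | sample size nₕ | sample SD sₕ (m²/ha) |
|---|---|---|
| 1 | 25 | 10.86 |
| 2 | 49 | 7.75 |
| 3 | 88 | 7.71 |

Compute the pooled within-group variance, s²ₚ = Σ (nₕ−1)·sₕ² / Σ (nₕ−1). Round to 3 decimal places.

1: (25−1)·10.86² = 24·117.9396 = 2830.5504
2: (49−1)·7.75² = 48·60.0625 = 2883
3: (88−1)·7.71² = 87·59.4441 = 5171.6367
Numerator = 10885.1871; denominator = Σ(nₕ−1) = 159.
s²ₚ = 10885.1871/159 = 68.46030... → 68.460.

68.460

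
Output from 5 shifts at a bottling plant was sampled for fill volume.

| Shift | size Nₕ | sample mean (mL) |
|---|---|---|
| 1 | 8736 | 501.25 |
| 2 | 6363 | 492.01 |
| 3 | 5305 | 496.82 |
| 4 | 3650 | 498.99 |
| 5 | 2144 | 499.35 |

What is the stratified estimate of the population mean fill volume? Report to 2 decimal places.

N = 26198; weights Wₕ = Nₕ/N = (0.3335, 0.2429, 0.2025, 0.1393, 0.0818).
x̄_st = Σ Wₕ·x̄ₕ = 0.3335·501.25 + 0.2429·492.01 + 0.2025·496.82 + 0.1393·498.99 + 0.0818·499.35 ≈ 497.6384...
→ 497.64.

497.64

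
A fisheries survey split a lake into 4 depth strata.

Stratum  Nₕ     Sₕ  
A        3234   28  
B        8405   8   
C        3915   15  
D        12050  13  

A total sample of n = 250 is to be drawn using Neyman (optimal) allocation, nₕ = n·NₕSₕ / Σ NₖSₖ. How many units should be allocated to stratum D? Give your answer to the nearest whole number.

A: NₕSₕ = 3234·28 = 90552
B: NₕSₕ = 8405·8 = 67240
C: NₕSₕ = 3915·15 = 58725
D: NₕSₕ = 12050·13 = 156650
Σ NₕSₕ = 373167.
n_D = 250·156650/373167 = 104.946... → 105.

105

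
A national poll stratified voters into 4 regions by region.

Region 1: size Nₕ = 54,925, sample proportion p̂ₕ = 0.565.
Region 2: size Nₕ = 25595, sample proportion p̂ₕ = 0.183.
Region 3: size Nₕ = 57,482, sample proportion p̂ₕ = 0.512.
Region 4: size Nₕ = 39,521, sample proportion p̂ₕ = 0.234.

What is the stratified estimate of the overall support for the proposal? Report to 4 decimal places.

0.4191

Wₕ = Nₕ/N with N = 177523: 0.3094, 0.1442, 0.3238, 0.2226.
p̂_st = 0.3094·0.565 + 0.1442·0.183 + 0.3238·0.512 + 0.2226·0.234 ≈ 0.419074... → 0.4191.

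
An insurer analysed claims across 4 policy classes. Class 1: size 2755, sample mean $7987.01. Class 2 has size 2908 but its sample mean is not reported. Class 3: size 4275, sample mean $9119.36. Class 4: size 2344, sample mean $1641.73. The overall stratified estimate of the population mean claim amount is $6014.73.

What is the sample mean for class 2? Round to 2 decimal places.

3107.02

N = 2755 + 2908 + 4275 + 2344 = 12282.
Overall total = μ·N = 6014.73·12282 = 73872913.86.
Subtract the known strata: 2755·7987.01 + 4275·9119.36 + 2344·1641.73 = 64837691.67.
Remaining total for class 2: 73872913.86 − 64837691.67 = 9035222.19.
Divide by its size: 9035222.19 / 2908 = 3107.0228... → 3107.02.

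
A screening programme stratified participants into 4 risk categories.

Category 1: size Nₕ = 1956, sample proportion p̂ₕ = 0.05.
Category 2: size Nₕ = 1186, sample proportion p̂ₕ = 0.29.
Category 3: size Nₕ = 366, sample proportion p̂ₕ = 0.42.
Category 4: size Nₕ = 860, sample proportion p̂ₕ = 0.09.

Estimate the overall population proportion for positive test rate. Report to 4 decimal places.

0.1540

Wₕ = Nₕ/N with N = 4368: 0.4478, 0.2715, 0.0838, 0.1969.
p̂_st = 0.4478·0.05 + 0.2715·0.29 + 0.0838·0.42 + 0.1969·0.09 ≈ 0.154043... → 0.1540.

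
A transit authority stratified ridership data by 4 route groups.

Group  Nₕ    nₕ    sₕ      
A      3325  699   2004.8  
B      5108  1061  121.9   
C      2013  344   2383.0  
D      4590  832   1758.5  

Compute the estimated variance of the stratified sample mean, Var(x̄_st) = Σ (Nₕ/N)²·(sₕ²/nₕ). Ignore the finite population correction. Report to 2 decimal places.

925.03

N = 15036. Term for each stratum: Wₕ²sₕ²/nₕ.
Var(x̄_st) = 281.17946 + 1.61633 + 295.87792 + 346.35555 = 925.02926 → 925.03.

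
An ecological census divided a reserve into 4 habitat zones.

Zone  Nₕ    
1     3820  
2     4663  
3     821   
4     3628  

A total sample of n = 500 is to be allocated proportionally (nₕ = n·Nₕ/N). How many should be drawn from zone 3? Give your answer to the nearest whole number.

32

Share of zone 3 = 821/12932 = 0.06349.
Allocate 500 × 0.06349 = 31.743... → 32.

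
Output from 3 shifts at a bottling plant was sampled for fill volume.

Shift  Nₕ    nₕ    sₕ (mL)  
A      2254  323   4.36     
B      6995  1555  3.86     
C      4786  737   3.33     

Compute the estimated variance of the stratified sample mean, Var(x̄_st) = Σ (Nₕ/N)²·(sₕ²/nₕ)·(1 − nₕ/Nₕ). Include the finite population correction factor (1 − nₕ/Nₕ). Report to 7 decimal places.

0.0046316

N = 14035; Wₕ = Nₕ/N.
shift A: (2254/14035)²·4.36²/323·(1 − 323/2254) = 0.0013004145
shift B: (6995/14035)²·3.86²/1555·(1 − 1555/6995) = 0.0018509982
shift C: (4786/14035)²·3.33²/737·(1 − 737/4786) = 0.0014801871
Sum = 0.0046315998 → 0.0046316.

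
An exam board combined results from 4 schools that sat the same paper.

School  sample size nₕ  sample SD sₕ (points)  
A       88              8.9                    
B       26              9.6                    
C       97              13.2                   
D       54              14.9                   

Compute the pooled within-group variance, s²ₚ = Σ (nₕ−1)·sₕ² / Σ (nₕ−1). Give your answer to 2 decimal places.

A: (88−1)·8.9² = 87·79.21 = 6891.27
B: (26−1)·9.6² = 25·92.16 = 2304
C: (97−1)·13.2² = 96·174.24 = 16727.04
D: (54−1)·14.9² = 53·222.01 = 11766.53
Numerator = 37688.84; denominator = Σ(nₕ−1) = 261.
s²ₚ = 37688.84/261 = 144.4017... → 144.40.

144.40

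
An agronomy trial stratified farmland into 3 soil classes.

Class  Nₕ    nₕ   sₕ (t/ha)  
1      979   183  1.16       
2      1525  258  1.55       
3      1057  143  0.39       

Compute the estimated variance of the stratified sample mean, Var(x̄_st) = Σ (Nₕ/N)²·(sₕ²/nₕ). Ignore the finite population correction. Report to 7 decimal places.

N = 3561. Term for each stratum: Wₕ²sₕ²/nₕ.
Var(x̄_st) = 0.0005557588 + 0.0017078095 + 0.0000937129 = 0.0023572812 → 0.0023573.

0.0023573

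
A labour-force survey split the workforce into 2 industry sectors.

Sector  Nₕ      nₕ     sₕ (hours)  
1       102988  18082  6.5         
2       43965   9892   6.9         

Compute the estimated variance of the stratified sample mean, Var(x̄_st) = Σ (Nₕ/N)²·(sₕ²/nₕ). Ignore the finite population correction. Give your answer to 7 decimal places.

N = 146953. Term for each stratum: Wₕ²sₕ²/nₕ.
Var(x̄_st) = 0.0011476160 + 0.0004307957 = 0.0015784116 → 0.0015784.

0.0015784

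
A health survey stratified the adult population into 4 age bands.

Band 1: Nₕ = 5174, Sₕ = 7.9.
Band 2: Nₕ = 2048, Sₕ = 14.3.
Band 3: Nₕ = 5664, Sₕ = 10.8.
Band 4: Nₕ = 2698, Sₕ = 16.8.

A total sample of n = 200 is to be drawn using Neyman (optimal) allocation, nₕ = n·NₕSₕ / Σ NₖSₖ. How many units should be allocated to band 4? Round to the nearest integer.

1: NₕSₕ = 5174·7.9 = 40874.6
2: NₕSₕ = 2048·14.3 = 29286.4
3: NₕSₕ = 5664·10.8 = 61171.2
4: NₕSₕ = 2698·16.8 = 45326.4
Σ NₕSₕ = 176658.6.
n_4 = 200·45326.4/176658.6 = 51.315... → 51.

51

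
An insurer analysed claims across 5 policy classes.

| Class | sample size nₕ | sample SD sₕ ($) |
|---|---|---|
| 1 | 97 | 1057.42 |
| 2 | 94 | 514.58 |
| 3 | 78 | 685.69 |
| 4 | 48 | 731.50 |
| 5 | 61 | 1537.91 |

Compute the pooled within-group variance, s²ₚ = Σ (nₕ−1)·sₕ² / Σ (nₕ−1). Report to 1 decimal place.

Degrees of freedom: 96 + 93 + 77 + 47 + 60 = 373.
Σ(nₕ−1)sₕ² = 96·1118137.0564 + 93·264792.5764 + 77·470170.7761 + 47·535092.25 + 60·2365167.1681 = 335229382.6153.
s²ₚ = 335229382.6153 / 373 = 898738.291... → 898738.3.

898738.3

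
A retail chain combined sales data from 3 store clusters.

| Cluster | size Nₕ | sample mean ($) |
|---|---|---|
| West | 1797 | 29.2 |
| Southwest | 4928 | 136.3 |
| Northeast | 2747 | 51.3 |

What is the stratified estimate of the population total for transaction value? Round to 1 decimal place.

West: 1797·29.2 = 52472.4
Southwest: 4928·136.3 = 671686.4
Northeast: 2747·51.3 = 140921.1
τ̂ = Σ Nₕx̄ₕ = 865079.9.

865079.9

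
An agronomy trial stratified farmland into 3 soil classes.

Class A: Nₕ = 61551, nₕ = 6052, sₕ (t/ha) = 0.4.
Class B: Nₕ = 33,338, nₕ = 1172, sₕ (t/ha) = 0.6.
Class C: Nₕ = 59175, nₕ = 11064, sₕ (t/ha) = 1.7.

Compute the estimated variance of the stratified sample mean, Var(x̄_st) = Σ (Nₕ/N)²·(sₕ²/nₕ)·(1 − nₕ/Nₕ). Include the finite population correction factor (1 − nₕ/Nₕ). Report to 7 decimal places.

N = 154064; Wₕ = Nₕ/N.
class A: (61551/154064)²·0.4²/6052·(1 − 6052/61551) = 0.0000038049
class B: (33338/154064)²·0.6²/1172·(1 − 1172/33338) = 0.0000138774
class C: (59175/154064)²·1.7²/11064·(1 − 11064/59175) = 0.0000313304
Sum = 0.0000490127 → 0.0000490.

0.0000490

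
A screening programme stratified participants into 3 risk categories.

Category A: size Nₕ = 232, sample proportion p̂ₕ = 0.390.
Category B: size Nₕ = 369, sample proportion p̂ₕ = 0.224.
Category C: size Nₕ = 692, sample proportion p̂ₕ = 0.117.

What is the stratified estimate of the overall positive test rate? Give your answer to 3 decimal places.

Wₕ = Nₕ/N with N = 1293: 0.1794, 0.2854, 0.5352.
p̂_st = 0.1794·0.390 + 0.2854·0.224 + 0.5352·0.117 ≈ 0.19652... → 0.197.

0.197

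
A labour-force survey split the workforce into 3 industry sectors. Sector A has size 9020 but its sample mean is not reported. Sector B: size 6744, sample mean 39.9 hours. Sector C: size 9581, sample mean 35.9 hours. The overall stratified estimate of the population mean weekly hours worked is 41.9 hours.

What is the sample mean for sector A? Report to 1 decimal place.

N = 9020 + 6744 + 9581 = 25345.
Overall total = μ·N = 41.9·25345 = 1061955.5.
Subtract the known strata: 6744·39.9 + 9581·35.9 = 613043.5.
Remaining total for sector A: 1061955.5 − 613043.5 = 448912.
Divide by its size: 448912 / 9020 = 49.769... → 49.8.

49.8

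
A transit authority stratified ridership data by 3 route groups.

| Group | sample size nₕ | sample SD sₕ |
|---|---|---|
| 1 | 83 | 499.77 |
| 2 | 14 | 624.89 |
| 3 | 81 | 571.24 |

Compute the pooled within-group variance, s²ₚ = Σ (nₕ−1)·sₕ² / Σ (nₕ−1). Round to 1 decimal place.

295215.4

Degrees of freedom: 82 + 13 + 80 = 175.
Σ(nₕ−1)sₕ² = 82·249770.0529 + 13·390487.5121 + 80·326315.1376 = 51662693.0031.
s²ₚ = 51662693.0031 / 175 = 295215.389... → 295215.4.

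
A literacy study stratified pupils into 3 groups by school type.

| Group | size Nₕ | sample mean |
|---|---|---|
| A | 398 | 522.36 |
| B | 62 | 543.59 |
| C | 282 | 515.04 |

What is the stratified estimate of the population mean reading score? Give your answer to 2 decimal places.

521.35

N = 398 + 62 + 282 = 742.
The stratified mean weights each stratum mean by its population share Nₕ/N.
Σ Nₕx̄ₕ = 398·522.36 + 62·543.59 + 282·515.04 = 207899.28 + 33702.58 + 145241.28 = 386843.14.
Divide by N: 386843.14 / 742 = 521.3519... → 521.35.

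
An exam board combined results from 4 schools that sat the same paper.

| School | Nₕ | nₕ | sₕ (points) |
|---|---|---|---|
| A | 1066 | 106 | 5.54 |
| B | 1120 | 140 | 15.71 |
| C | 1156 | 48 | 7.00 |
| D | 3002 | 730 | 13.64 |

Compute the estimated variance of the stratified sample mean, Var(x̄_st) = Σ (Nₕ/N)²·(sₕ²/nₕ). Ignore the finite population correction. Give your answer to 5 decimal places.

0.15409

N = 6344; Wₕ = Nₕ/N.
school A: (1066/6344)²·5.54²/106 = 0.00817526
school B: (1120/6344)²·15.71²/140 = 0.05494574
school C: (1156/6344)²·7.00²/48 = 0.03389567
school D: (3002/6344)²·13.64²/730 = 0.05706908
Sum = 0.15408575 → 0.15409.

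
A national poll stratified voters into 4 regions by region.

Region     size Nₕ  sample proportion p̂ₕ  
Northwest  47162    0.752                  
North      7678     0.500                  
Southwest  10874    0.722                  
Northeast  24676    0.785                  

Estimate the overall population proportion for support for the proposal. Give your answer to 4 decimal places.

Wₕ = Nₕ/N with N = 90390: 0.5218, 0.0849, 0.1203, 0.2730.
p̂_st = 0.5218·0.752 + 0.0849·0.500 + 0.1203·0.722 + 0.2730·0.785 ≈ 0.735994... → 0.7360.

0.7360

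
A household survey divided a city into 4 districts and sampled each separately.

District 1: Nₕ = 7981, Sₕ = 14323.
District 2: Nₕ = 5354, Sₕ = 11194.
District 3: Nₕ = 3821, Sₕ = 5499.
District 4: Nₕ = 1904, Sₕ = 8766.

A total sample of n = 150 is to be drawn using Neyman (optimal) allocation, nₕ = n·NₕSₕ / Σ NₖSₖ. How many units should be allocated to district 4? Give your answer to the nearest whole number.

12

1: NₕSₕ = 7981·14323 = 114311863
2: NₕSₕ = 5354·11194 = 59932676
3: NₕSₕ = 3821·5499 = 21011679
4: NₕSₕ = 1904·8766 = 16690464
Σ NₕSₕ = 211946682.
n_4 = 150·16690464/211946682 = 11.812... → 12.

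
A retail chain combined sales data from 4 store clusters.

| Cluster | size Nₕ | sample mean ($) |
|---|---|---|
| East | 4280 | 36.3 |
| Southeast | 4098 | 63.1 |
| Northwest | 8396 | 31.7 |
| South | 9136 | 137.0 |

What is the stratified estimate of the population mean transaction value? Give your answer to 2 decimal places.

N = 25910; weights Wₕ = Nₕ/N = (0.1652, 0.1582, 0.3240, 0.3526).
x̄_st = Σ Wₕ·x̄ₕ = 0.1652·36.3 + 0.1582·63.1 + 0.3240·31.7 + 0.3526·137.0 ≈ 74.5555...
→ 74.56.

74.56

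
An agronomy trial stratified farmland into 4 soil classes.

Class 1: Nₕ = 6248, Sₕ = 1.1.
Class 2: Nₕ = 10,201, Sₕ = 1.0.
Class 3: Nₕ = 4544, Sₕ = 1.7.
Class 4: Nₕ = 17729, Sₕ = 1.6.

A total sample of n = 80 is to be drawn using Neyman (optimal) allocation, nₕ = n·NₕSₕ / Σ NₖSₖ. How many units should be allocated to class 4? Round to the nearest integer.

1: NₕSₕ = 6248·1.1 = 6872.8
2: NₕSₕ = 10201·1.0 = 10201
3: NₕSₕ = 4544·1.7 = 7724.8
4: NₕSₕ = 17729·1.6 = 28366.4
Σ NₕSₕ = 53165.
n_4 = 80·28366.4/53165 = 42.684... → 43.

43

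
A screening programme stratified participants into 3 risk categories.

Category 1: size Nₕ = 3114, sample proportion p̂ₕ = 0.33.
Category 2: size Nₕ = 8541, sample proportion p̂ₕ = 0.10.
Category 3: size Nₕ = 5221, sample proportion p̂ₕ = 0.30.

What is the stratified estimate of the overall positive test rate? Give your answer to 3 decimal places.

Wₕ = Nₕ/N with N = 16876: 0.1845, 0.5061, 0.3094.
p̂_st = 0.1845·0.33 + 0.5061·0.10 + 0.3094·0.30 ≈ 0.20432... → 0.204.

0.204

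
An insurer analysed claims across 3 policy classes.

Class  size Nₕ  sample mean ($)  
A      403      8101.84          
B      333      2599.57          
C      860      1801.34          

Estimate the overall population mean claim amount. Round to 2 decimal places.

N = 1596; weights Wₕ = Nₕ/N = (0.2525, 0.2086, 0.5388).
x̄_st = Σ Wₕ·x̄ₕ = 0.2525·8101.84 + 0.2086·2599.57 + 0.5388·1801.34 ≈ 3558.8037...
→ 3558.80.

3558.80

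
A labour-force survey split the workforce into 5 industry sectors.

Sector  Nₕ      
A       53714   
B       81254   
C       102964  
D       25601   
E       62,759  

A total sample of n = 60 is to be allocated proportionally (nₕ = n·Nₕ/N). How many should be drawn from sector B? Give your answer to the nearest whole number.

Share of sector B = 81254/326292 = 0.24902.
Allocate 60 × 0.24902 = 14.941... → 15.

15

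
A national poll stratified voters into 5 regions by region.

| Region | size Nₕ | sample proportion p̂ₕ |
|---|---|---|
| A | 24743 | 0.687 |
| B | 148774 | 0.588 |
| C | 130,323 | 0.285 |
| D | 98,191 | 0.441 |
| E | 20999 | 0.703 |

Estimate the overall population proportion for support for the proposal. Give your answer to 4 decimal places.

0.4720

Wₕ = Nₕ/N with N = 423030: 0.0585, 0.3517, 0.3081, 0.2321, 0.0496.
p̂_st = 0.0585·0.687 + 0.3517·0.588 + 0.3081·0.285 + 0.2321·0.441 + 0.0496·0.703 ≈ 0.472033... → 0.4720.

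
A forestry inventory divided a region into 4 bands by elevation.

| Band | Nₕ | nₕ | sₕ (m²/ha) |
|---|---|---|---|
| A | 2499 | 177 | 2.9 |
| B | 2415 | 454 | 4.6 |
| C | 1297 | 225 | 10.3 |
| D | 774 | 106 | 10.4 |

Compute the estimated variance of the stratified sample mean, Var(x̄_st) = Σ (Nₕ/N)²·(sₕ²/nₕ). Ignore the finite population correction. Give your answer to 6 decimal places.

0.040439

N = 6985; Wₕ = Nₕ/N.
band A: (2499/6985)²·2.9²/177 = 0.006081664
band B: (2415/6985)²·4.6²/454 = 0.005571360
band C: (1297/6985)²·10.3²/225 = 0.016256950
band D: (774/6985)²·10.4²/106 = 0.012528813
Sum = 0.040438787 → 0.040439.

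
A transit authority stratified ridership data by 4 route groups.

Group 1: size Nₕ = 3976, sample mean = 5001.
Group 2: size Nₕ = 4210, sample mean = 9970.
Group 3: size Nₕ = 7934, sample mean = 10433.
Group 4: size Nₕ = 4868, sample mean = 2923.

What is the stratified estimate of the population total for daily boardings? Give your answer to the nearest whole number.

1: 3976·5001 = 19883976
2: 4210·9970 = 41973700
3: 7934·10433 = 82775422
4: 4868·2923 = 14229164
τ̂ = Σ Nₕx̄ₕ = 158862262.

158862262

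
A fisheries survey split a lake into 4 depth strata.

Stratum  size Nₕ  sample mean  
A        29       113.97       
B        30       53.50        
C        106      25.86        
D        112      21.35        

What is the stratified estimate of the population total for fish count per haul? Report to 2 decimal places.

A: 29·113.97 = 3305.13
B: 30·53.50 = 1605
C: 106·25.86 = 2741.16
D: 112·21.35 = 2391.2
τ̂ = Σ Nₕx̄ₕ = 10042.49.

10042.49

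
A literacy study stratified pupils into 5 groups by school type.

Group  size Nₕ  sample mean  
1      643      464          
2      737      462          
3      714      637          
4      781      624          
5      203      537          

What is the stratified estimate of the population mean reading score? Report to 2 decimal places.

549.06

N = 643 + 737 + 714 + 781 + 203 = 3078.
The stratified mean weights each stratum mean by its population share Nₕ/N.
Σ Nₕx̄ₕ = 643·464 + 737·462 + 714·637 + 781·624 + 203·537 = 298352 + 340494 + 454818 + 487344 + 109011 = 1690019.
Divide by N: 1690019 / 3078 = 549.0640... → 549.06.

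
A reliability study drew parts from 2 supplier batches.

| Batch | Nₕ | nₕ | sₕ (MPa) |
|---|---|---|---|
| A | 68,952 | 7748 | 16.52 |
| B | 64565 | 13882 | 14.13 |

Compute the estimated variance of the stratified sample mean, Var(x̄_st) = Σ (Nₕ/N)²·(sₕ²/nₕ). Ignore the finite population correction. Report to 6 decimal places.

0.012757

N = 133517; Wₕ = Nₕ/N.
batch A: (68952/133517)²·16.52²/7748 = 0.009394011
batch B: (64565/133517)²·14.13²/13882 = 0.003363206
Sum = 0.012757217 → 0.012757.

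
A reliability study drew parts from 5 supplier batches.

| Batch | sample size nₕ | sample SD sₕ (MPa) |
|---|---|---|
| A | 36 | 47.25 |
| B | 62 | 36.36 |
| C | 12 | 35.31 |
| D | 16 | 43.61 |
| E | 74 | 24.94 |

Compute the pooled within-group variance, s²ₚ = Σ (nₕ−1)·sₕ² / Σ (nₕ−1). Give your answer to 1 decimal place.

Degrees of freedom: 35 + 61 + 11 + 15 + 73 = 195.
Σ(nₕ−1)sₕ² = 35·2232.5625 + 61·1322.0496 + 11·1246.7961 + 15·1901.8321 + 73·622.0036 = 246433.2145.
s²ₚ = 246433.2145 / 195 = 1263.760... → 1263.8.

1263.8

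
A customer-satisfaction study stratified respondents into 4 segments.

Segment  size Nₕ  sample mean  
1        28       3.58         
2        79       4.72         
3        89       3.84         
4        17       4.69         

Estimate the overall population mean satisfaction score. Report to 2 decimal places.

4.20

N = 213; weights Wₕ = Nₕ/N = (0.1315, 0.3709, 0.4178, 0.0798).
x̄_st = Σ Wₕ·x̄ₕ = 0.1315·3.58 + 0.3709·4.72 + 0.4178·3.84 + 0.0798·4.69 ≈ 4.2000...
→ 4.20.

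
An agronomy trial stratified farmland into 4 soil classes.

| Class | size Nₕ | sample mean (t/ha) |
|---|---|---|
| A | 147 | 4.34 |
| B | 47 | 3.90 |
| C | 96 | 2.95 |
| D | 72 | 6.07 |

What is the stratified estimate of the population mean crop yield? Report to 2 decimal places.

N = 362; weights Wₕ = Nₕ/N = (0.4061, 0.1298, 0.2652, 0.1989).
x̄_st = Σ Wₕ·x̄ₕ = 0.4061·4.34 + 0.1298·3.90 + 0.2652·2.95 + 0.1989·6.07 ≈ 4.2583...
→ 4.26.

4.26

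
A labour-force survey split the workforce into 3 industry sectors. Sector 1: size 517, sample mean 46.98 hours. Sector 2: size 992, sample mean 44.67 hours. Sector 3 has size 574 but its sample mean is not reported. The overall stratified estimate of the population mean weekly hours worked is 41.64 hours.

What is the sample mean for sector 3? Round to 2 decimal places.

31.59

N = 517 + 992 + 574 = 2083.
Overall total = μ·N = 41.64·2083 = 86736.12.
Subtract the known strata: 517·46.98 + 992·44.67 = 68601.3.
Remaining total for sector 3: 86736.12 − 68601.3 = 18134.82.
Divide by its size: 18134.82 / 574 = 31.5938... → 31.59.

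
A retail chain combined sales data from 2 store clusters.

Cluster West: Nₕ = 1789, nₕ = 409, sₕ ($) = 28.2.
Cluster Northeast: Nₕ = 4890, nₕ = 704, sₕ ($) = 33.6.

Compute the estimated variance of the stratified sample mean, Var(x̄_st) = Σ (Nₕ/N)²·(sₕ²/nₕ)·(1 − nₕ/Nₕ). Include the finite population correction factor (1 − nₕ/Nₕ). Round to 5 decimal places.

0.84346

N = 6679. Term for each stratum: Wₕ²sₕ²/nₕ·(1−nₕ/Nₕ).
Var(x̄_st) = 0.10760723 + 0.73585305 = 0.84346027 → 0.84346.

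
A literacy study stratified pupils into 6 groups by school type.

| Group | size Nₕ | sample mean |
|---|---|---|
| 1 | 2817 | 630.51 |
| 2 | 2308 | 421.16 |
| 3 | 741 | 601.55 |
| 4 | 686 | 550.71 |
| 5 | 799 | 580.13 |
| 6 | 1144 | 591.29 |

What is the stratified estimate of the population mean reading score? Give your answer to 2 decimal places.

N = 8495; weights Wₕ = Nₕ/N = (0.3316, 0.2717, 0.0872, 0.0808, 0.0941, 0.1347).
x̄_st = Σ Wₕ·x̄ₕ = 0.3316·630.51 + 0.2717·421.16 + 0.0872·601.55 + 0.0808·550.71 + 0.0941·580.13 + 0.1347·591.29 ≈ 554.6415...
→ 554.64.

554.64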